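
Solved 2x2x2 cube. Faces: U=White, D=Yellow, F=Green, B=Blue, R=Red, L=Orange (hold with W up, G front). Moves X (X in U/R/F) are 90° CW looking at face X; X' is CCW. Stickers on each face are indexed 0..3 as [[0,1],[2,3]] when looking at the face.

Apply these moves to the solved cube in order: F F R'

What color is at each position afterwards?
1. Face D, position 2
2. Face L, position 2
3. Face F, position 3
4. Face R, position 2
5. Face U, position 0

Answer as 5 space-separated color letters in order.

Answer: Y O Y O W

Derivation:
After move 1 (F): F=GGGG U=WWOO R=WRWR D=RRYY L=OYOY
After move 2 (F): F=GGGG U=WWYY R=OROR D=WWYY L=OROR
After move 3 (R'): R=RROO U=WBYB F=GWGY D=WGYG B=YBWB
Query 1: D[2] = Y
Query 2: L[2] = O
Query 3: F[3] = Y
Query 4: R[2] = O
Query 5: U[0] = W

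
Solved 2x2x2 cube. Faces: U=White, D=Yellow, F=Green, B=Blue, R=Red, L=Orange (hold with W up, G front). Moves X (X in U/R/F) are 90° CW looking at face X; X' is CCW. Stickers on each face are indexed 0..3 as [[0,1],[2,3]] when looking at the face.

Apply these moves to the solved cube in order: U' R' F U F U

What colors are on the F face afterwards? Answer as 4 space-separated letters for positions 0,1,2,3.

Answer: B R W R

Derivation:
After move 1 (U'): U=WWWW F=OOGG R=GGRR B=RRBB L=BBOO
After move 2 (R'): R=GRGR U=WBWR F=OWGW D=YOYG B=YRYB
After move 3 (F): F=GOWW U=WBOB R=WRRR D=GGYG L=BYOO
After move 4 (U): U=OWBB F=WRWW R=YRRR B=BYYB L=GOOO
After move 5 (F): F=WWWR U=OWOO R=BRBR D=RYYG L=GGOG
After move 6 (U): U=OOOW F=BRWR R=BYBR B=GGYB L=WWOG
Query: F face = BRWR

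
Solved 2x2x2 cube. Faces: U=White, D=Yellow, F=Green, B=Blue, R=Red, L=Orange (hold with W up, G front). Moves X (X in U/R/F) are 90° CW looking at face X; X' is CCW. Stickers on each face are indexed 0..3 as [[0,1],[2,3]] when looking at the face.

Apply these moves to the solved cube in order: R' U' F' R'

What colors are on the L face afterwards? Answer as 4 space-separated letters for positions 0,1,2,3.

Answer: Y W O W

Derivation:
After move 1 (R'): R=RRRR U=WBWB F=GWGW D=YGYG B=YBYB
After move 2 (U'): U=BBWW F=OOGW R=GWRR B=RRYB L=YBOO
After move 3 (F'): F=OWOG U=BBGR R=GWYR D=BOYG L=YWOW
After move 4 (R'): R=WRGY U=BYGR F=OBOR D=BWYG B=GROB
Query: L face = YWOW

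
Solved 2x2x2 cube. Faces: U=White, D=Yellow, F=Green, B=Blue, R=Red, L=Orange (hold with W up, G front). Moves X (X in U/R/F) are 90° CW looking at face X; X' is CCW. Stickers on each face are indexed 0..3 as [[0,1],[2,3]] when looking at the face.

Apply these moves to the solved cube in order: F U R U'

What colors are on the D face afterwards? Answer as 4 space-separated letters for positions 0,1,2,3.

After move 1 (F): F=GGGG U=WWOO R=WRWR D=RRYY L=OYOY
After move 2 (U): U=OWOW F=WRGG R=BBWR B=OYBB L=GGOY
After move 3 (R): R=WBRB U=OROG F=WRGY D=RBYO B=WYWB
After move 4 (U'): U=RGOO F=GGGY R=WRRB B=WBWB L=WYOY
Query: D face = RBYO

Answer: R B Y O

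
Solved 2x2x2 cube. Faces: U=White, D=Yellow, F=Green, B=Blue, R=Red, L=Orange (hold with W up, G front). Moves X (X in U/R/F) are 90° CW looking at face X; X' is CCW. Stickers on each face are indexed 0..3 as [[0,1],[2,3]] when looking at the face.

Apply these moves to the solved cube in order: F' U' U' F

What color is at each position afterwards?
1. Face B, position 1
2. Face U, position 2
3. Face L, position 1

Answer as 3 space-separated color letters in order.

After move 1 (F'): F=GGGG U=WWRR R=YRYR D=OOYY L=OWOW
After move 2 (U'): U=WRWR F=OWGG R=GGYR B=YRBB L=BBOW
After move 3 (U'): U=RRWW F=BBGG R=OWYR B=GGBB L=YROW
After move 4 (F): F=GBGB U=RRWR R=WWWR D=YOYY L=YOOO
Query 1: B[1] = G
Query 2: U[2] = W
Query 3: L[1] = O

Answer: G W O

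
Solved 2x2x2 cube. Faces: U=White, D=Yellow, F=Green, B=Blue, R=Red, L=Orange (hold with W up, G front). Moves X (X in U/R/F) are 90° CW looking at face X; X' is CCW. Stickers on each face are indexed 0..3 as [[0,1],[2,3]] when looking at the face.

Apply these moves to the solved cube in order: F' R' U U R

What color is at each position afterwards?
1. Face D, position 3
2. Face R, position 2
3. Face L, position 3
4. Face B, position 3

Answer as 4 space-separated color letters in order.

Answer: G Y W B

Derivation:
After move 1 (F'): F=GGGG U=WWRR R=YRYR D=OOYY L=OWOW
After move 2 (R'): R=RRYY U=WBRB F=GWGR D=OGYG B=YBOB
After move 3 (U): U=RWBB F=RRGR R=YBYY B=OWOB L=GWOW
After move 4 (U): U=BRBW F=YBGR R=OWYY B=GWOB L=RROW
After move 5 (R): R=YOYW U=BBBR F=YGGG D=OOYG B=WWRB
Query 1: D[3] = G
Query 2: R[2] = Y
Query 3: L[3] = W
Query 4: B[3] = B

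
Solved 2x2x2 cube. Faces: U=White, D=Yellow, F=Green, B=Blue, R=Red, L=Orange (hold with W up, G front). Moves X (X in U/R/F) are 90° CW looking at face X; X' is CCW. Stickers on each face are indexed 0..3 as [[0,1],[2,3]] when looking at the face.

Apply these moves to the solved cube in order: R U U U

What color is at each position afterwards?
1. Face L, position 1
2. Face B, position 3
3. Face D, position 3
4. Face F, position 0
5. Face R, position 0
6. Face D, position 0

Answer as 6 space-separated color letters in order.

Answer: B B B O G Y

Derivation:
After move 1 (R): R=RRRR U=WGWG F=GYGY D=YBYB B=WBWB
After move 2 (U): U=WWGG F=RRGY R=WBRR B=OOWB L=GYOO
After move 3 (U): U=GWGW F=WBGY R=OORR B=GYWB L=RROO
After move 4 (U): U=GGWW F=OOGY R=GYRR B=RRWB L=WBOO
Query 1: L[1] = B
Query 2: B[3] = B
Query 3: D[3] = B
Query 4: F[0] = O
Query 5: R[0] = G
Query 6: D[0] = Y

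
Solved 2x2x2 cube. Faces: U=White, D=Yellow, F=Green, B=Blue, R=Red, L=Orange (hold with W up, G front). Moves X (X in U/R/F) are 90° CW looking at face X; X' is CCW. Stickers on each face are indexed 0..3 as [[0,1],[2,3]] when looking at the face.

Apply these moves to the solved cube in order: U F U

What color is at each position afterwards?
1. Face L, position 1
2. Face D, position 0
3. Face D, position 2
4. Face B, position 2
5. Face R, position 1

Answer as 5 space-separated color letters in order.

Answer: R R Y B O

Derivation:
After move 1 (U): U=WWWW F=RRGG R=BBRR B=OOBB L=GGOO
After move 2 (F): F=GRGR U=WWOG R=WBWR D=RBYY L=GYOY
After move 3 (U): U=OWGW F=WBGR R=OOWR B=GYBB L=GROY
Query 1: L[1] = R
Query 2: D[0] = R
Query 3: D[2] = Y
Query 4: B[2] = B
Query 5: R[1] = O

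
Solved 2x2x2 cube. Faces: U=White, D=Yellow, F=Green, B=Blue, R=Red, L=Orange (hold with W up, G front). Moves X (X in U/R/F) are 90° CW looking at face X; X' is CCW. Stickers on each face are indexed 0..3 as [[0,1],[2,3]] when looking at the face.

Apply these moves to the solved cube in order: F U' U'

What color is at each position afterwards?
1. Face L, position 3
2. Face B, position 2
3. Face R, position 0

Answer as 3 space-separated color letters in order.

After move 1 (F): F=GGGG U=WWOO R=WRWR D=RRYY L=OYOY
After move 2 (U'): U=WOWO F=OYGG R=GGWR B=WRBB L=BBOY
After move 3 (U'): U=OOWW F=BBGG R=OYWR B=GGBB L=WROY
Query 1: L[3] = Y
Query 2: B[2] = B
Query 3: R[0] = O

Answer: Y B O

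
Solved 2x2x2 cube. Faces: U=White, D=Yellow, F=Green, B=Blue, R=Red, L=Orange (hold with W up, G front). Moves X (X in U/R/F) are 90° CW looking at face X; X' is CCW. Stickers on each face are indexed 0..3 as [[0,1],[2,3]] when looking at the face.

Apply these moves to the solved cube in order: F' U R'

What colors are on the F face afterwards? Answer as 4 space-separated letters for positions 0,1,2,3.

Answer: Y W G W

Derivation:
After move 1 (F'): F=GGGG U=WWRR R=YRYR D=OOYY L=OWOW
After move 2 (U): U=RWRW F=YRGG R=BBYR B=OWBB L=GGOW
After move 3 (R'): R=BRBY U=RBRO F=YWGW D=ORYG B=YWOB
Query: F face = YWGW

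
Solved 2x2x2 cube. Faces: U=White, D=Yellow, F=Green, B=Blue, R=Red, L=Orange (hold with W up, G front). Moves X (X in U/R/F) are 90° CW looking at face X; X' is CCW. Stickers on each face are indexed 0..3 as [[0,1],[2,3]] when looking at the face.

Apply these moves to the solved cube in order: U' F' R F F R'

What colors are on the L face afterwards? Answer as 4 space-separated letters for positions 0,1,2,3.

After move 1 (U'): U=WWWW F=OOGG R=GGRR B=RRBB L=BBOO
After move 2 (F'): F=OGOG U=WWGR R=YGYR D=BOYY L=BWOW
After move 3 (R): R=YYRG U=WGGG F=OOOY D=BBYR B=RRWB
After move 4 (F): F=OOYO U=WGWW R=GYGG D=RYYR L=BBOB
After move 5 (F): F=YOOO U=WGBB R=WYWG D=GGYR L=BROY
After move 6 (R'): R=YGWW U=WWBR F=YGOB D=GOYO B=RRGB
Query: L face = BROY

Answer: B R O Y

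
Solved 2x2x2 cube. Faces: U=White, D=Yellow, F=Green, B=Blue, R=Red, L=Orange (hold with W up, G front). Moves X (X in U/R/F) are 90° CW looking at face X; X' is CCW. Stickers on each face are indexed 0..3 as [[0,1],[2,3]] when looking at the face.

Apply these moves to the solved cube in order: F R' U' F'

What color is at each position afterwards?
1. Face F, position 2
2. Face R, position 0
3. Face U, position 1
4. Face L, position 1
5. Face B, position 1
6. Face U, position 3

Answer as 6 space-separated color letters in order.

Answer: O G B O R W

Derivation:
After move 1 (F): F=GGGG U=WWOO R=WRWR D=RRYY L=OYOY
After move 2 (R'): R=RRWW U=WBOB F=GWGO D=RGYG B=YBRB
After move 3 (U'): U=BBWO F=OYGO R=GWWW B=RRRB L=YBOY
After move 4 (F'): F=YOOG U=BBGW R=GWRW D=BYYG L=YOOW
Query 1: F[2] = O
Query 2: R[0] = G
Query 3: U[1] = B
Query 4: L[1] = O
Query 5: B[1] = R
Query 6: U[3] = W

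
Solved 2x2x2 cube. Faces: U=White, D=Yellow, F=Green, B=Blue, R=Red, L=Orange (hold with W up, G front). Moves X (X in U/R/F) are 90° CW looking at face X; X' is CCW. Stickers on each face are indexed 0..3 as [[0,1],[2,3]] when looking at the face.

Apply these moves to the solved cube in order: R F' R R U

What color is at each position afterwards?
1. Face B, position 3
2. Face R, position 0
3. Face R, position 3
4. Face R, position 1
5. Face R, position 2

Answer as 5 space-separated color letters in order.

Answer: B G B B R

Derivation:
After move 1 (R): R=RRRR U=WGWG F=GYGY D=YBYB B=WBWB
After move 2 (F'): F=YYGG U=WGRR R=BRYR D=OOYB L=OGOW
After move 3 (R): R=YBRR U=WYRG F=YOGB D=OWYW B=RBGB
After move 4 (R): R=RYRB U=WORB F=YWGW D=OGYR B=GBYB
After move 5 (U): U=RWBO F=RYGW R=GBRB B=OGYB L=YWOW
Query 1: B[3] = B
Query 2: R[0] = G
Query 3: R[3] = B
Query 4: R[1] = B
Query 5: R[2] = R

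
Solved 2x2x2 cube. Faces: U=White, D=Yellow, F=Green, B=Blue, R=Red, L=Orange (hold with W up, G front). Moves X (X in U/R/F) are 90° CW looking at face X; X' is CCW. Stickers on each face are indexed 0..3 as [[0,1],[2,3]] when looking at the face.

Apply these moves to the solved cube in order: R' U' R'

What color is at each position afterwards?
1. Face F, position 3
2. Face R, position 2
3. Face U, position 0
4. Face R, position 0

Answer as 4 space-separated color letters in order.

Answer: W G B W

Derivation:
After move 1 (R'): R=RRRR U=WBWB F=GWGW D=YGYG B=YBYB
After move 2 (U'): U=BBWW F=OOGW R=GWRR B=RRYB L=YBOO
After move 3 (R'): R=WRGR U=BYWR F=OBGW D=YOYW B=GRGB
Query 1: F[3] = W
Query 2: R[2] = G
Query 3: U[0] = B
Query 4: R[0] = W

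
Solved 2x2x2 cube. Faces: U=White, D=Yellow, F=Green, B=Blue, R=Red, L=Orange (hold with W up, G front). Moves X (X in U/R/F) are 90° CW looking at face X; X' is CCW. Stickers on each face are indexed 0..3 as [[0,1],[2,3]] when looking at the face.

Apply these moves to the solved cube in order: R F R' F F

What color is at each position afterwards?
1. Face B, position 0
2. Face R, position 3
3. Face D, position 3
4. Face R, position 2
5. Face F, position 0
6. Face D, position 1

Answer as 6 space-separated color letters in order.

Answer: B G Y Y O O

Derivation:
After move 1 (R): R=RRRR U=WGWG F=GYGY D=YBYB B=WBWB
After move 2 (F): F=GGYY U=WGOO R=WRGR D=RRYB L=OYOB
After move 3 (R'): R=RRWG U=WWOW F=GGYO D=RGYY B=BBRB
After move 4 (F): F=YGOG U=WWBY R=ORWG D=WRYY L=OROG
After move 5 (F): F=OYGG U=WWGR R=BRYG D=WOYY L=OWOR
Query 1: B[0] = B
Query 2: R[3] = G
Query 3: D[3] = Y
Query 4: R[2] = Y
Query 5: F[0] = O
Query 6: D[1] = O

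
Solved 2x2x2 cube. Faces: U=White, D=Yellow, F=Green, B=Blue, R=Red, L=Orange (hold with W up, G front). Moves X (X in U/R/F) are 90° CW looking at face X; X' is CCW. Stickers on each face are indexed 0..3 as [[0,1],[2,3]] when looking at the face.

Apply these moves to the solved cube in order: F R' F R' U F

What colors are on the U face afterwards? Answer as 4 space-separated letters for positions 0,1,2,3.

After move 1 (F): F=GGGG U=WWOO R=WRWR D=RRYY L=OYOY
After move 2 (R'): R=RRWW U=WBOB F=GWGO D=RGYG B=YBRB
After move 3 (F): F=GGOW U=WBYY R=ORBW D=WRYG L=OROG
After move 4 (R'): R=RWOB U=WRYY F=GBOY D=WGYW B=GBRB
After move 5 (U): U=YWYR F=RWOY R=GBOB B=ORRB L=GBOG
After move 6 (F): F=ORYW U=YWGB R=YBRB D=OGYW L=GWOG
Query: U face = YWGB

Answer: Y W G B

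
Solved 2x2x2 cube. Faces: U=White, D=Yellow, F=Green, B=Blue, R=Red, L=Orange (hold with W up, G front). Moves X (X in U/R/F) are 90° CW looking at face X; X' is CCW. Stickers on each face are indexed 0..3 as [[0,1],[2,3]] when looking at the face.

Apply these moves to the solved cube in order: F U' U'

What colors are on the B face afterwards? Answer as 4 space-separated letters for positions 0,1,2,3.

Answer: G G B B

Derivation:
After move 1 (F): F=GGGG U=WWOO R=WRWR D=RRYY L=OYOY
After move 2 (U'): U=WOWO F=OYGG R=GGWR B=WRBB L=BBOY
After move 3 (U'): U=OOWW F=BBGG R=OYWR B=GGBB L=WROY
Query: B face = GGBB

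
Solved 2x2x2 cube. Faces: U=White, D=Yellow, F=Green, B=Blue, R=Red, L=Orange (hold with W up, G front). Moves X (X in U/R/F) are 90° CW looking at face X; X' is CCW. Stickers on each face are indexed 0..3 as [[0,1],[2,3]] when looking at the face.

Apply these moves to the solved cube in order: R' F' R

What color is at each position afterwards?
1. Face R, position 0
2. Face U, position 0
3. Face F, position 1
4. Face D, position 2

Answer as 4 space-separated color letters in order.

After move 1 (R'): R=RRRR U=WBWB F=GWGW D=YGYG B=YBYB
After move 2 (F'): F=WWGG U=WBRR R=GRYR D=OOYG L=OBOW
After move 3 (R): R=YGRR U=WWRG F=WOGG D=OYYY B=RBBB
Query 1: R[0] = Y
Query 2: U[0] = W
Query 3: F[1] = O
Query 4: D[2] = Y

Answer: Y W O Y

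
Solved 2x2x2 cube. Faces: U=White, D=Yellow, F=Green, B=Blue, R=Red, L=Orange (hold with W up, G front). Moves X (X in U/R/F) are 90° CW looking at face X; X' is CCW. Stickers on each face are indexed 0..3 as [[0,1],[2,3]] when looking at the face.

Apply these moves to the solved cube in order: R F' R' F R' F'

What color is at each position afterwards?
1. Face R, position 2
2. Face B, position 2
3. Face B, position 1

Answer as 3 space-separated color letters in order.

Answer: B R B

Derivation:
After move 1 (R): R=RRRR U=WGWG F=GYGY D=YBYB B=WBWB
After move 2 (F'): F=YYGG U=WGRR R=BRYR D=OOYB L=OGOW
After move 3 (R'): R=RRBY U=WWRW F=YGGR D=OYYG B=BBOB
After move 4 (F): F=GYRG U=WWWG R=RRWY D=BRYG L=OOOY
After move 5 (R'): R=RYRW U=WOWB F=GWRG D=BYYG B=GBRB
After move 6 (F'): F=WGGR U=WORR R=YYBW D=OYYG L=OBOW
Query 1: R[2] = B
Query 2: B[2] = R
Query 3: B[1] = B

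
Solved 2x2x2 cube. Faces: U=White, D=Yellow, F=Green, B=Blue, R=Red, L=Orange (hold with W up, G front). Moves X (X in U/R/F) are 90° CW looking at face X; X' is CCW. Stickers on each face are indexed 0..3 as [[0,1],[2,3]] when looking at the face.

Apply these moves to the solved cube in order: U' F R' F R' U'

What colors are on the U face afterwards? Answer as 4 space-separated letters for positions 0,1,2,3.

After move 1 (U'): U=WWWW F=OOGG R=GGRR B=RRBB L=BBOO
After move 2 (F): F=GOGO U=WWOB R=WGWR D=RGYY L=BYOY
After move 3 (R'): R=GRWW U=WBOR F=GWGB D=ROYO B=YRGB
After move 4 (F): F=GGBW U=WBYY R=ORRW D=WGYO L=BROO
After move 5 (R'): R=RWOR U=WGYY F=GBBY D=WGYW B=ORGB
After move 6 (U'): U=GYWY F=BRBY R=GBOR B=RWGB L=OROO
Query: U face = GYWY

Answer: G Y W Y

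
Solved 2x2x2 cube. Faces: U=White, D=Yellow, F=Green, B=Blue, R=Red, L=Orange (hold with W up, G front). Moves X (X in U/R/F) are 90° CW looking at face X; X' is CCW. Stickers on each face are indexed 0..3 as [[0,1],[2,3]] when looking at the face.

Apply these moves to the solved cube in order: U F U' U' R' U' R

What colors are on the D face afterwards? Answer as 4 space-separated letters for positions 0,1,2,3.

Answer: R B Y Y

Derivation:
After move 1 (U): U=WWWW F=RRGG R=BBRR B=OOBB L=GGOO
After move 2 (F): F=GRGR U=WWOG R=WBWR D=RBYY L=GYOY
After move 3 (U'): U=WGWO F=GYGR R=GRWR B=WBBB L=OOOY
After move 4 (U'): U=GOWW F=OOGR R=GYWR B=GRBB L=WBOY
After move 5 (R'): R=YRGW U=GBWG F=OOGW D=ROYR B=YRBB
After move 6 (U'): U=BGGW F=WBGW R=OOGW B=YRBB L=YROY
After move 7 (R): R=GOWO U=BBGW F=WOGR D=RBYY B=WRGB
Query: D face = RBYY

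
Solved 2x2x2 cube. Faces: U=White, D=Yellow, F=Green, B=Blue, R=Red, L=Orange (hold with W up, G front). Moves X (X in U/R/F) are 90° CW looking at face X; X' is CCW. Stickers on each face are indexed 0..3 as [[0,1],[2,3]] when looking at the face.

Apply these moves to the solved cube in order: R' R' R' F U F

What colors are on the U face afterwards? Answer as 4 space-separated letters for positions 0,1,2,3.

After move 1 (R'): R=RRRR U=WBWB F=GWGW D=YGYG B=YBYB
After move 2 (R'): R=RRRR U=WYWY F=GBGB D=YWYW B=GBGB
After move 3 (R'): R=RRRR U=WGWG F=GYGY D=YBYB B=WBWB
After move 4 (F): F=GGYY U=WGOO R=WRGR D=RRYB L=OYOB
After move 5 (U): U=OWOG F=WRYY R=WBGR B=OYWB L=GGOB
After move 6 (F): F=YWYR U=OWBG R=OBGR D=GWYB L=GROR
Query: U face = OWBG

Answer: O W B G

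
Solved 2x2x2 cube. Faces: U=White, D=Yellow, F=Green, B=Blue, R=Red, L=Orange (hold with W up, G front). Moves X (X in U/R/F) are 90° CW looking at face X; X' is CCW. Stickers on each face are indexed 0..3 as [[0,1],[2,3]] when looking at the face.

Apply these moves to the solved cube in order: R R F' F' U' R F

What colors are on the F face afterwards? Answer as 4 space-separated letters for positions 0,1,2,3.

Answer: B O W W

Derivation:
After move 1 (R): R=RRRR U=WGWG F=GYGY D=YBYB B=WBWB
After move 2 (R): R=RRRR U=WYWY F=GBGB D=YWYW B=GBGB
After move 3 (F'): F=BBGG U=WYRR R=WRYR D=OOYW L=OYOW
After move 4 (F'): F=BGBG U=WYWY R=OROR D=YWYW L=OROR
After move 5 (U'): U=YYWW F=ORBG R=BGOR B=ORGB L=GBOR
After move 6 (R): R=OBRG U=YRWG F=OWBW D=YGYO B=WRYB
After move 7 (F): F=BOWW U=YRRB R=WBGG D=ROYO L=GYOG
Query: F face = BOWW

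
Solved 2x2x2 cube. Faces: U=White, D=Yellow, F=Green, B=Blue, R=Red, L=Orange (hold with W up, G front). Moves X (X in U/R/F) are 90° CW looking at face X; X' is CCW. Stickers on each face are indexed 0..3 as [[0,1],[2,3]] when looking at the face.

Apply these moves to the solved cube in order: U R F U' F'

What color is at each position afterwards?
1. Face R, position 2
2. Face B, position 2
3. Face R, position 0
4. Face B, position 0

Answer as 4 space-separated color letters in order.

Answer: R W R W

Derivation:
After move 1 (U): U=WWWW F=RRGG R=BBRR B=OOBB L=GGOO
After move 2 (R): R=RBRB U=WRWG F=RYGY D=YBYO B=WOWB
After move 3 (F): F=GRYY U=WROG R=WBGB D=RRYO L=GYOB
After move 4 (U'): U=RGWO F=GYYY R=GRGB B=WBWB L=WOOB
After move 5 (F'): F=YYGY U=RGGG R=RRRB D=OBYO L=WOOW
Query 1: R[2] = R
Query 2: B[2] = W
Query 3: R[0] = R
Query 4: B[0] = W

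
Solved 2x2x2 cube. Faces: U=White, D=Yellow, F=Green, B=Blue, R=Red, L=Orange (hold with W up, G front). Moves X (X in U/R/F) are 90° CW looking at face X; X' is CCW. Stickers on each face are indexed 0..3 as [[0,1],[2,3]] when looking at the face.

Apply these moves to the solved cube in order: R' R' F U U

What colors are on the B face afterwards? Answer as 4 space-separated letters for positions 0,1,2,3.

Answer: G G G B

Derivation:
After move 1 (R'): R=RRRR U=WBWB F=GWGW D=YGYG B=YBYB
After move 2 (R'): R=RRRR U=WYWY F=GBGB D=YWYW B=GBGB
After move 3 (F): F=GGBB U=WYOO R=WRYR D=RRYW L=OYOW
After move 4 (U): U=OWOY F=WRBB R=GBYR B=OYGB L=GGOW
After move 5 (U): U=OOYW F=GBBB R=OYYR B=GGGB L=WROW
Query: B face = GGGB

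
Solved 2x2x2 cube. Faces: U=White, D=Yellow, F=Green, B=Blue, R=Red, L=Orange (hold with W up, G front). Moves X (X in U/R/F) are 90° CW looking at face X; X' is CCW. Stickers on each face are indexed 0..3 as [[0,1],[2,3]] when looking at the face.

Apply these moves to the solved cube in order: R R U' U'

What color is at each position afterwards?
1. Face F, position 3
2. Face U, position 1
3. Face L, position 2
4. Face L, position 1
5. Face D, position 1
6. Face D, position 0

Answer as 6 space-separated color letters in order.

After move 1 (R): R=RRRR U=WGWG F=GYGY D=YBYB B=WBWB
After move 2 (R): R=RRRR U=WYWY F=GBGB D=YWYW B=GBGB
After move 3 (U'): U=YYWW F=OOGB R=GBRR B=RRGB L=GBOO
After move 4 (U'): U=YWYW F=GBGB R=OORR B=GBGB L=RROO
Query 1: F[3] = B
Query 2: U[1] = W
Query 3: L[2] = O
Query 4: L[1] = R
Query 5: D[1] = W
Query 6: D[0] = Y

Answer: B W O R W Y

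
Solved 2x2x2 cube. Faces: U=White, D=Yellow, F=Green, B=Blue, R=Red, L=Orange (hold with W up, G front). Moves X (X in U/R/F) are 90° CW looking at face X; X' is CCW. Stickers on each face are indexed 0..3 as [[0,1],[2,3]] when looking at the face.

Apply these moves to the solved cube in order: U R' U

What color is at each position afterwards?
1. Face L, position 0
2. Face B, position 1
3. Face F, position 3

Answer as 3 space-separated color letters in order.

Answer: R G W

Derivation:
After move 1 (U): U=WWWW F=RRGG R=BBRR B=OOBB L=GGOO
After move 2 (R'): R=BRBR U=WBWO F=RWGW D=YRYG B=YOYB
After move 3 (U): U=WWOB F=BRGW R=YOBR B=GGYB L=RWOO
Query 1: L[0] = R
Query 2: B[1] = G
Query 3: F[3] = W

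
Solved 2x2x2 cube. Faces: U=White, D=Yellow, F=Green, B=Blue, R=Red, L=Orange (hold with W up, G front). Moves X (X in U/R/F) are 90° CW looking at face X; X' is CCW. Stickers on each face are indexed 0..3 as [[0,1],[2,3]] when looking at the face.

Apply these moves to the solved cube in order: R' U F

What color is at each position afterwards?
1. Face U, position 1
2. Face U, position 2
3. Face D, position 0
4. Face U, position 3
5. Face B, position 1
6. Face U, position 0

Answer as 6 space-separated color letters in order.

Answer: W O R W O W

Derivation:
After move 1 (R'): R=RRRR U=WBWB F=GWGW D=YGYG B=YBYB
After move 2 (U): U=WWBB F=RRGW R=YBRR B=OOYB L=GWOO
After move 3 (F): F=GRWR U=WWOW R=BBBR D=RYYG L=GYOG
Query 1: U[1] = W
Query 2: U[2] = O
Query 3: D[0] = R
Query 4: U[3] = W
Query 5: B[1] = O
Query 6: U[0] = W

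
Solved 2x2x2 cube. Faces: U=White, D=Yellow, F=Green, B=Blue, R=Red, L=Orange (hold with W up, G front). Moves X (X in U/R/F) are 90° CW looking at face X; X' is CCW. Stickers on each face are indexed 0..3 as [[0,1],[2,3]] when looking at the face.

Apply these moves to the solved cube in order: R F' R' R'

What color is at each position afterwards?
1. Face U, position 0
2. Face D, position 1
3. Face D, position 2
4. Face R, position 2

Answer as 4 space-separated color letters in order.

Answer: W G Y R

Derivation:
After move 1 (R): R=RRRR U=WGWG F=GYGY D=YBYB B=WBWB
After move 2 (F'): F=YYGG U=WGRR R=BRYR D=OOYB L=OGOW
After move 3 (R'): R=RRBY U=WWRW F=YGGR D=OYYG B=BBOB
After move 4 (R'): R=RYRB U=WORB F=YWGW D=OGYR B=GBYB
Query 1: U[0] = W
Query 2: D[1] = G
Query 3: D[2] = Y
Query 4: R[2] = R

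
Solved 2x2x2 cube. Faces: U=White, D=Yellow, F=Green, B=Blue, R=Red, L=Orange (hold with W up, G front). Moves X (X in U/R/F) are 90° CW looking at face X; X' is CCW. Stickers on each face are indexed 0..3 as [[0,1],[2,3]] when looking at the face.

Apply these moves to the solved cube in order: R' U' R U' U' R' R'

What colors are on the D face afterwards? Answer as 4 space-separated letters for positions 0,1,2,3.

Answer: Y W Y B

Derivation:
After move 1 (R'): R=RRRR U=WBWB F=GWGW D=YGYG B=YBYB
After move 2 (U'): U=BBWW F=OOGW R=GWRR B=RRYB L=YBOO
After move 3 (R): R=RGRW U=BOWW F=OGGG D=YYYR B=WRBB
After move 4 (U'): U=OWBW F=YBGG R=OGRW B=RGBB L=WROO
After move 5 (U'): U=WWOB F=WRGG R=YBRW B=OGBB L=RGOO
After move 6 (R'): R=BWYR U=WBOO F=WWGB D=YRYG B=RGYB
After move 7 (R'): R=WRBY U=WYOR F=WBGO D=YWYB B=GGRB
Query: D face = YWYB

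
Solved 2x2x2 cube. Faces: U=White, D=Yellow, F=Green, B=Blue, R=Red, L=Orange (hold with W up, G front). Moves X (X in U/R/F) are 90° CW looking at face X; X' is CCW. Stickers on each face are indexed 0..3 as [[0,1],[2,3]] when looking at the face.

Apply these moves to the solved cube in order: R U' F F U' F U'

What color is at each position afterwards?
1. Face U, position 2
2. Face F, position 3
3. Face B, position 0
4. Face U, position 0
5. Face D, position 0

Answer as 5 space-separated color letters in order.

After move 1 (R): R=RRRR U=WGWG F=GYGY D=YBYB B=WBWB
After move 2 (U'): U=GGWW F=OOGY R=GYRR B=RRWB L=WBOO
After move 3 (F): F=GOYO U=GGOB R=WYWR D=RGYB L=WYOB
After move 4 (F): F=YGOO U=GGBY R=OYBR D=WWYB L=WROG
After move 5 (U'): U=GYGB F=WROO R=YGBR B=OYWB L=RROG
After move 6 (F): F=OWOR U=GYGR R=GGBR D=BYYB L=RWOW
After move 7 (U'): U=YRGG F=RWOR R=OWBR B=GGWB L=OYOW
Query 1: U[2] = G
Query 2: F[3] = R
Query 3: B[0] = G
Query 4: U[0] = Y
Query 5: D[0] = B

Answer: G R G Y B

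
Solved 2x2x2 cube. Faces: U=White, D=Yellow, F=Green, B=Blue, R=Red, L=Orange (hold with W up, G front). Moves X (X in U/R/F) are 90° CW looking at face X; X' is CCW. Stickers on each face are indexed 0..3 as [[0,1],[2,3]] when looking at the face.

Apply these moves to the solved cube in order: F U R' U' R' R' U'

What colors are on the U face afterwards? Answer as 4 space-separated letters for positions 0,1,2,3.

Answer: R G B O

Derivation:
After move 1 (F): F=GGGG U=WWOO R=WRWR D=RRYY L=OYOY
After move 2 (U): U=OWOW F=WRGG R=BBWR B=OYBB L=GGOY
After move 3 (R'): R=BRBW U=OBOO F=WWGW D=RRYG B=YYRB
After move 4 (U'): U=BOOO F=GGGW R=WWBW B=BRRB L=YYOY
After move 5 (R'): R=WWWB U=BROB F=GOGO D=RGYW B=GRRB
After move 6 (R'): R=WBWW U=BROG F=GRGB D=ROYO B=WRGB
After move 7 (U'): U=RGBO F=YYGB R=GRWW B=WBGB L=WROY
Query: U face = RGBO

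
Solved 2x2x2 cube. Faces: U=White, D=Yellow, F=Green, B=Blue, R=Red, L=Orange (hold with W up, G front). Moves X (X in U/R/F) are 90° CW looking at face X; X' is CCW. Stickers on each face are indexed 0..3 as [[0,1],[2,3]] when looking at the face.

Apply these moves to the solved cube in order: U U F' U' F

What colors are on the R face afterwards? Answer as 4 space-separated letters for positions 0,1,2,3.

After move 1 (U): U=WWWW F=RRGG R=BBRR B=OOBB L=GGOO
After move 2 (U): U=WWWW F=BBGG R=OORR B=GGBB L=RROO
After move 3 (F'): F=BGBG U=WWOR R=YOYR D=ROYY L=RWOW
After move 4 (U'): U=WRWO F=RWBG R=BGYR B=YOBB L=GGOW
After move 5 (F): F=BRGW U=WRWG R=WGOR D=YBYY L=GROO
Query: R face = WGOR

Answer: W G O R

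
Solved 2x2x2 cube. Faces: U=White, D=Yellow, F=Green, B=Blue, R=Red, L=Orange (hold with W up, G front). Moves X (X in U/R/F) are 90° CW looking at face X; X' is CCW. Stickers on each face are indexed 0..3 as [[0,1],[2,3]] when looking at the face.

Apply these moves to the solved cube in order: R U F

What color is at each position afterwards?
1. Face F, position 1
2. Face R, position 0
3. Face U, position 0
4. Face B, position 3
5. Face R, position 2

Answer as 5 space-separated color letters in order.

Answer: R G W B G

Derivation:
After move 1 (R): R=RRRR U=WGWG F=GYGY D=YBYB B=WBWB
After move 2 (U): U=WWGG F=RRGY R=WBRR B=OOWB L=GYOO
After move 3 (F): F=GRYR U=WWOY R=GBGR D=RWYB L=GYOB
Query 1: F[1] = R
Query 2: R[0] = G
Query 3: U[0] = W
Query 4: B[3] = B
Query 5: R[2] = G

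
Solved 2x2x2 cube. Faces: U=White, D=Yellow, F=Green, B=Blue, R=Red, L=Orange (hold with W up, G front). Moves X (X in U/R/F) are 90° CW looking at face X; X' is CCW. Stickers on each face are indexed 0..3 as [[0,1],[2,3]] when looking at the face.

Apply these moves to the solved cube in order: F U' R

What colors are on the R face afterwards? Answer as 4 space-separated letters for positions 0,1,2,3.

After move 1 (F): F=GGGG U=WWOO R=WRWR D=RRYY L=OYOY
After move 2 (U'): U=WOWO F=OYGG R=GGWR B=WRBB L=BBOY
After move 3 (R): R=WGRG U=WYWG F=ORGY D=RBYW B=OROB
Query: R face = WGRG

Answer: W G R G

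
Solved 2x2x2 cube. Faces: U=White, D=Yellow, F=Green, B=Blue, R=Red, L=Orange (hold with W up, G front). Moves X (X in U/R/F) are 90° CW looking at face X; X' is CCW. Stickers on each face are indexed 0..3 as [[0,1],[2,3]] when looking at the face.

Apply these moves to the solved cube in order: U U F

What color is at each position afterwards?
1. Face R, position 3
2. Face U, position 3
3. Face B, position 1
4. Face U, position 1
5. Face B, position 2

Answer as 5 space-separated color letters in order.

Answer: R R G W B

Derivation:
After move 1 (U): U=WWWW F=RRGG R=BBRR B=OOBB L=GGOO
After move 2 (U): U=WWWW F=BBGG R=OORR B=GGBB L=RROO
After move 3 (F): F=GBGB U=WWOR R=WOWR D=ROYY L=RYOY
Query 1: R[3] = R
Query 2: U[3] = R
Query 3: B[1] = G
Query 4: U[1] = W
Query 5: B[2] = B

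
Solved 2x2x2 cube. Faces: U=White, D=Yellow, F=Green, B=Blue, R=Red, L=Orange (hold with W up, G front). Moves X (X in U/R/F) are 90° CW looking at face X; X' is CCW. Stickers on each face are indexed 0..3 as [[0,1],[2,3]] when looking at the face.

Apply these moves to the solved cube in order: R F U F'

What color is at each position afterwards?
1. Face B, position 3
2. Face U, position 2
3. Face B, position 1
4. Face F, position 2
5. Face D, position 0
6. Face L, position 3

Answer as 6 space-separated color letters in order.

After move 1 (R): R=RRRR U=WGWG F=GYGY D=YBYB B=WBWB
After move 2 (F): F=GGYY U=WGOO R=WRGR D=RRYB L=OYOB
After move 3 (U): U=OWOG F=WRYY R=WBGR B=OYWB L=GGOB
After move 4 (F'): F=RYWY U=OWWG R=RBRR D=GBYB L=GGOO
Query 1: B[3] = B
Query 2: U[2] = W
Query 3: B[1] = Y
Query 4: F[2] = W
Query 5: D[0] = G
Query 6: L[3] = O

Answer: B W Y W G O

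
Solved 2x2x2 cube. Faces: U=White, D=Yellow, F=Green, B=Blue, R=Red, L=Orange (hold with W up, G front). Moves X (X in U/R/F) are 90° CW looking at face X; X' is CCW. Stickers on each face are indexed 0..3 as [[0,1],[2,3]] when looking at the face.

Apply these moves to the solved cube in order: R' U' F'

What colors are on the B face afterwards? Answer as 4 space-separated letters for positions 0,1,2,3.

Answer: R R Y B

Derivation:
After move 1 (R'): R=RRRR U=WBWB F=GWGW D=YGYG B=YBYB
After move 2 (U'): U=BBWW F=OOGW R=GWRR B=RRYB L=YBOO
After move 3 (F'): F=OWOG U=BBGR R=GWYR D=BOYG L=YWOW
Query: B face = RRYB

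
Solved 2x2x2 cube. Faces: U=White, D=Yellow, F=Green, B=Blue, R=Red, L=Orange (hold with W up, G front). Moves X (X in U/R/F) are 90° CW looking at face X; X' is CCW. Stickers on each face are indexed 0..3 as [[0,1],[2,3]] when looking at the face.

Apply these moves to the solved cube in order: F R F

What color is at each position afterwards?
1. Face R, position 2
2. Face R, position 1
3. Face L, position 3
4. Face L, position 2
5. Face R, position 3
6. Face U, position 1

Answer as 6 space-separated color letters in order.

After move 1 (F): F=GGGG U=WWOO R=WRWR D=RRYY L=OYOY
After move 2 (R): R=WWRR U=WGOG F=GRGY D=RBYB B=OBWB
After move 3 (F): F=GGYR U=WGYY R=OWGR D=RWYB L=OROB
Query 1: R[2] = G
Query 2: R[1] = W
Query 3: L[3] = B
Query 4: L[2] = O
Query 5: R[3] = R
Query 6: U[1] = G

Answer: G W B O R G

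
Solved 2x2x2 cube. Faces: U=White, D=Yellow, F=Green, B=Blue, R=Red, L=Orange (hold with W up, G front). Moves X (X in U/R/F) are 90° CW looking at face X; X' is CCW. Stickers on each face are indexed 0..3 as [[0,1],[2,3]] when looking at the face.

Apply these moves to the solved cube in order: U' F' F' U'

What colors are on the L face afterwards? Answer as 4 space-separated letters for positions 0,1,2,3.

After move 1 (U'): U=WWWW F=OOGG R=GGRR B=RRBB L=BBOO
After move 2 (F'): F=OGOG U=WWGR R=YGYR D=BOYY L=BWOW
After move 3 (F'): F=GGOO U=WWYY R=OGBR D=WWYY L=BROG
After move 4 (U'): U=WYWY F=BROO R=GGBR B=OGBB L=RROG
Query: L face = RROG

Answer: R R O G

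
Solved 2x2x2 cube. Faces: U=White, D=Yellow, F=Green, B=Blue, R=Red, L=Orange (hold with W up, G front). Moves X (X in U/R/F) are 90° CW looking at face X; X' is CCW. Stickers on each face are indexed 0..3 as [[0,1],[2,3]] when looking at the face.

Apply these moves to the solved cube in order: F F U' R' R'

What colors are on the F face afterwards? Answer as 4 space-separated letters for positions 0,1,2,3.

After move 1 (F): F=GGGG U=WWOO R=WRWR D=RRYY L=OYOY
After move 2 (F): F=GGGG U=WWYY R=OROR D=WWYY L=OROR
After move 3 (U'): U=WYWY F=ORGG R=GGOR B=ORBB L=BBOR
After move 4 (R'): R=GRGO U=WBWO F=OYGY D=WRYG B=YRWB
After move 5 (R'): R=ROGG U=WWWY F=OBGO D=WYYY B=GRRB
Query: F face = OBGO

Answer: O B G O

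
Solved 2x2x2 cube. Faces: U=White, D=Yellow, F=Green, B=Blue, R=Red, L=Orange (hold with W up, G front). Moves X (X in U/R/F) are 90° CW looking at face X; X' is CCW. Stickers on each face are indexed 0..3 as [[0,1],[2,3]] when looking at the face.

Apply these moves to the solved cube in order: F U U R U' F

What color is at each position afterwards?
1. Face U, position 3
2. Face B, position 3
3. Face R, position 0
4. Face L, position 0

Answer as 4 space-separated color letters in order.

Answer: G B O W

Derivation:
After move 1 (F): F=GGGG U=WWOO R=WRWR D=RRYY L=OYOY
After move 2 (U): U=OWOW F=WRGG R=BBWR B=OYBB L=GGOY
After move 3 (U): U=OOWW F=BBGG R=OYWR B=GGBB L=WROY
After move 4 (R): R=WORY U=OBWG F=BRGY D=RBYG B=WGOB
After move 5 (U'): U=BGOW F=WRGY R=BRRY B=WOOB L=WGOY
After move 6 (F): F=GWYR U=BGYG R=ORWY D=RBYG L=WROB
Query 1: U[3] = G
Query 2: B[3] = B
Query 3: R[0] = O
Query 4: L[0] = W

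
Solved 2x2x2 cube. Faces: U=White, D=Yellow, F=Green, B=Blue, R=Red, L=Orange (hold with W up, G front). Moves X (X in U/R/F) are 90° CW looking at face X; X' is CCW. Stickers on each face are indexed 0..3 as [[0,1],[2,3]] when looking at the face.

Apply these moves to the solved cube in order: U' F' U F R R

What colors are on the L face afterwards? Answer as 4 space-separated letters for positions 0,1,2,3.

Answer: O B O O

Derivation:
After move 1 (U'): U=WWWW F=OOGG R=GGRR B=RRBB L=BBOO
After move 2 (F'): F=OGOG U=WWGR R=YGYR D=BOYY L=BWOW
After move 3 (U): U=GWRW F=YGOG R=RRYR B=BWBB L=OGOW
After move 4 (F): F=OYGG U=GWWG R=RRWR D=YRYY L=OBOO
After move 5 (R): R=WRRR U=GYWG F=ORGY D=YBYB B=GWWB
After move 6 (R): R=RWRR U=GRWY F=OBGB D=YWYG B=GWYB
Query: L face = OBOO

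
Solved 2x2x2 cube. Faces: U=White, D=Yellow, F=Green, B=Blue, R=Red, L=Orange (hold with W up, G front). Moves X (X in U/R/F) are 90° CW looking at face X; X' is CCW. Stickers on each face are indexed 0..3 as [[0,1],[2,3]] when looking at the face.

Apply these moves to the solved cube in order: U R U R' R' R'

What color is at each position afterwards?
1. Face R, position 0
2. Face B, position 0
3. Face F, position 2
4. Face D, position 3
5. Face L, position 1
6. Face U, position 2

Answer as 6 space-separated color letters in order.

Answer: R R G G Y G

Derivation:
After move 1 (U): U=WWWW F=RRGG R=BBRR B=OOBB L=GGOO
After move 2 (R): R=RBRB U=WRWG F=RYGY D=YBYO B=WOWB
After move 3 (U): U=WWGR F=RBGY R=WORB B=GGWB L=RYOO
After move 4 (R'): R=OBWR U=WWGG F=RWGR D=YBYY B=OGBB
After move 5 (R'): R=BROW U=WBGO F=RWGG D=YWYR B=YGBB
After move 6 (R'): R=RWBO U=WBGY F=RBGO D=YWYG B=RGWB
Query 1: R[0] = R
Query 2: B[0] = R
Query 3: F[2] = G
Query 4: D[3] = G
Query 5: L[1] = Y
Query 6: U[2] = G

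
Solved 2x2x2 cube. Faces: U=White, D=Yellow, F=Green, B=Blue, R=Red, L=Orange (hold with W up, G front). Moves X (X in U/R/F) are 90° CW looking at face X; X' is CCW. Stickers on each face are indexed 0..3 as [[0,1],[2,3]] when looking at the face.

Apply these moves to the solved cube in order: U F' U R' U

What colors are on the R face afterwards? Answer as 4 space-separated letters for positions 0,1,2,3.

Answer: Y W O Y

Derivation:
After move 1 (U): U=WWWW F=RRGG R=BBRR B=OOBB L=GGOO
After move 2 (F'): F=RGRG U=WWBR R=YBYR D=GOYY L=GWOW
After move 3 (U): U=BWRW F=YBRG R=OOYR B=GWBB L=RGOW
After move 4 (R'): R=OROY U=BBRG F=YWRW D=GBYG B=YWOB
After move 5 (U): U=RBGB F=ORRW R=YWOY B=RGOB L=YWOW
Query: R face = YWOY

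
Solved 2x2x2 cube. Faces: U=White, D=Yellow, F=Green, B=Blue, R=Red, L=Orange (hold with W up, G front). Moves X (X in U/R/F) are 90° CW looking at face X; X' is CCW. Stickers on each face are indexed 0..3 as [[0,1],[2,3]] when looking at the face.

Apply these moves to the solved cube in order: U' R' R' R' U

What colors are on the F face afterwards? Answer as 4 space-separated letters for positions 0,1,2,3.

After move 1 (U'): U=WWWW F=OOGG R=GGRR B=RRBB L=BBOO
After move 2 (R'): R=GRGR U=WBWR F=OWGW D=YOYG B=YRYB
After move 3 (R'): R=RRGG U=WYWY F=OBGR D=YWYW B=GROB
After move 4 (R'): R=RGRG U=WOWG F=OYGY D=YBYR B=WRWB
After move 5 (U): U=WWGO F=RGGY R=WRRG B=BBWB L=OYOO
Query: F face = RGGY

Answer: R G G Y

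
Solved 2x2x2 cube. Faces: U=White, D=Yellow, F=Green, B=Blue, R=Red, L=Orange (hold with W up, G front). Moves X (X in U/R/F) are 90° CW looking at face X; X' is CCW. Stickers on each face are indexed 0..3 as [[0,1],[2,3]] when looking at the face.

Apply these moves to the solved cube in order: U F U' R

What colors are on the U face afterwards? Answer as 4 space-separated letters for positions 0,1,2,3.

After move 1 (U): U=WWWW F=RRGG R=BBRR B=OOBB L=GGOO
After move 2 (F): F=GRGR U=WWOG R=WBWR D=RBYY L=GYOY
After move 3 (U'): U=WGWO F=GYGR R=GRWR B=WBBB L=OOOY
After move 4 (R): R=WGRR U=WYWR F=GBGY D=RBYW B=OBGB
Query: U face = WYWR

Answer: W Y W R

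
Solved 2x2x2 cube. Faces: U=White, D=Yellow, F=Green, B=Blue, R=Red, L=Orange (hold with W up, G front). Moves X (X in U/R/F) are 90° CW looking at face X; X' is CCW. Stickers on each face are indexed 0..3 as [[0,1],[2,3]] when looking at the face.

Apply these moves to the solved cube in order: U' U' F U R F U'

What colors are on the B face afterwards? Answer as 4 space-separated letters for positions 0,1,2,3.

Answer: R G W B

Derivation:
After move 1 (U'): U=WWWW F=OOGG R=GGRR B=RRBB L=BBOO
After move 2 (U'): U=WWWW F=BBGG R=OORR B=GGBB L=RROO
After move 3 (F): F=GBGB U=WWOR R=WOWR D=ROYY L=RYOY
After move 4 (U): U=OWRW F=WOGB R=GGWR B=RYBB L=GBOY
After move 5 (R): R=WGRG U=OORB F=WOGY D=RBYR B=WYWB
After move 6 (F): F=GWYO U=OOYB R=RGBG D=RWYR L=GROB
After move 7 (U'): U=OBOY F=GRYO R=GWBG B=RGWB L=WYOB
Query: B face = RGWB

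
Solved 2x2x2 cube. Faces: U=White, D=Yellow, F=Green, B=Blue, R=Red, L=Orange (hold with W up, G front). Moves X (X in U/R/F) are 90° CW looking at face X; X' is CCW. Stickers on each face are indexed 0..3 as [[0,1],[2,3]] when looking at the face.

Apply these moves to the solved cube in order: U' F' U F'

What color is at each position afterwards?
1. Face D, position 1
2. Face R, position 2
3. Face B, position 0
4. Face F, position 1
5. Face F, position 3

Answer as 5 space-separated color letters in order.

After move 1 (U'): U=WWWW F=OOGG R=GGRR B=RRBB L=BBOO
After move 2 (F'): F=OGOG U=WWGR R=YGYR D=BOYY L=BWOW
After move 3 (U): U=GWRW F=YGOG R=RRYR B=BWBB L=OGOW
After move 4 (F'): F=GGYO U=GWRY R=ORBR D=GWYY L=OWOR
Query 1: D[1] = W
Query 2: R[2] = B
Query 3: B[0] = B
Query 4: F[1] = G
Query 5: F[3] = O

Answer: W B B G O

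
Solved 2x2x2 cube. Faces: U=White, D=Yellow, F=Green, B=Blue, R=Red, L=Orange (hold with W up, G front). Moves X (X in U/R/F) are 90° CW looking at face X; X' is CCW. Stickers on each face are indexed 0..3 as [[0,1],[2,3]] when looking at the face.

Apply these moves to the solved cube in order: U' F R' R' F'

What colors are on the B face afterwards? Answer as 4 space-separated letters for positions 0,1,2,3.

Answer: O R O B

Derivation:
After move 1 (U'): U=WWWW F=OOGG R=GGRR B=RRBB L=BBOO
After move 2 (F): F=GOGO U=WWOB R=WGWR D=RGYY L=BYOY
After move 3 (R'): R=GRWW U=WBOR F=GWGB D=ROYO B=YRGB
After move 4 (R'): R=RWGW U=WGOY F=GBGR D=RWYB B=OROB
After move 5 (F'): F=BRGG U=WGRG R=WWRW D=YYYB L=BYOO
Query: B face = OROB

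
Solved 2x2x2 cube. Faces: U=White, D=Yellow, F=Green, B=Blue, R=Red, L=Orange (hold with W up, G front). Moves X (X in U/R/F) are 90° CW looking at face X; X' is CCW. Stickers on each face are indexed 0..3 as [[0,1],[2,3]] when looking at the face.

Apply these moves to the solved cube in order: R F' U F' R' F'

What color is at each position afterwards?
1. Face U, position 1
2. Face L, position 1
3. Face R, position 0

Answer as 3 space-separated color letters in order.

After move 1 (R): R=RRRR U=WGWG F=GYGY D=YBYB B=WBWB
After move 2 (F'): F=YYGG U=WGRR R=BRYR D=OOYB L=OGOW
After move 3 (U): U=RWRG F=BRGG R=WBYR B=OGWB L=YYOW
After move 4 (F'): F=RGBG U=RWWY R=OBOR D=YWYB L=YGOR
After move 5 (R'): R=BROO U=RWWO F=RWBY D=YGYG B=BGWB
After move 6 (F'): F=WYRB U=RWBO R=GRYO D=GRYG L=YOOW
Query 1: U[1] = W
Query 2: L[1] = O
Query 3: R[0] = G

Answer: W O G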